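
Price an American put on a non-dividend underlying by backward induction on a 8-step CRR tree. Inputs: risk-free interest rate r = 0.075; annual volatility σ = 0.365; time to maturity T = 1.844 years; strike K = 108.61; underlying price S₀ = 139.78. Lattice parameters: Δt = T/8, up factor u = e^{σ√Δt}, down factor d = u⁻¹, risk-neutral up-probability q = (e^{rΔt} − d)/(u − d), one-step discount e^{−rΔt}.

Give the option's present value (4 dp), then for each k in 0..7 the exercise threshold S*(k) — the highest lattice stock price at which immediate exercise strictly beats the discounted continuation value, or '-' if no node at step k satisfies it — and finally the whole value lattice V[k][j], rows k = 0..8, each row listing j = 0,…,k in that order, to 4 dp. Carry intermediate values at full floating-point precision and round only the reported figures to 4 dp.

params: Δt=0.23050 u=1.19153 d=0.83926 q=0.50580 e^(-rΔt)=0.98286
t_8 payoffs: 74.2062 59.7655 39.2634 10.1556 0.0000 0.0000 0.0000 0.0000 0.0000
t_7: node(7,0) S=40.9931 payoff=67.6169 vs cont=65.7554 → 67.6169 [stop]  node(7,1) S=58.1997 payoff=50.4103 vs cont=48.5489 → 50.4103 [stop]  node(7,2) S=82.6286 payoff=25.9814 vs cont=24.1200 → 25.9814 [stop]  node(7,3) S=117.3114 payoff=0.0000 vs cont=4.9328 → 4.9328 [wait]  node(7,4) S=166.5520 payoff=0.0000 vs cont=0.0000 → 0.0000 [wait]  node(7,5) S=236.4611 payoff=0.0000 vs cont=0.0000 → 0.0000 [wait]  node(7,6) S=335.7141 payoff=0.0000 vs cont=0.0000 → 0.0000 [wait]  node(7,7) S=476.6278 payoff=0.0000 vs cont=0.0000 → 0.0000 [wait]  ⇒ S*(7)=82.6286
t_6: node(6,0) S=48.8445 payoff=59.7655 vs cont=57.9040 → 59.7655 [stop]  node(6,1) S=69.3466 payoff=39.2634 vs cont=37.4019 → 39.2634 [stop]  node(6,2) S=98.4544 payoff=10.1556 vs cont=15.0722 → 15.0722 [wait]  node(6,3) S=139.7800 payoff=0.0000 vs cont=2.3960 → 2.3960 [wait]  node(6,4) S=198.4517 payoff=0.0000 vs cont=0.0000 → 0.0000 [wait]  node(6,5) S=281.7505 payoff=0.0000 vs cont=0.0000 → 0.0000 [wait]  node(6,6) S=400.0133 payoff=0.0000 vs cont=0.0000 → 0.0000 [wait]  ⇒ S*(6)=69.3466
t_5: node(5,0) S=58.1997 payoff=50.4103 vs cont=48.5489 → 50.4103 [stop]  node(5,1) S=82.6286 payoff=25.9814 vs cont=26.5642 → 26.5642 [wait]  node(5,2) S=117.3114 payoff=0.0000 vs cont=8.5121 → 8.5121 [wait]  node(5,3) S=166.5520 payoff=0.0000 vs cont=1.1638 → 1.1638 [wait]  node(5,4) S=236.4611 payoff=0.0000 vs cont=0.0000 → 0.0000 [wait]  node(5,5) S=335.7141 payoff=0.0000 vs cont=0.0000 → 0.0000 [wait]  ⇒ S*(5)=58.1997
t_4: node(4,0) S=69.3466 payoff=39.2634 vs cont=37.6916 → 39.2634 [stop]  node(4,1) S=98.4544 payoff=10.1556 vs cont=17.1346 → 17.1346 [wait]  node(4,2) S=139.7800 payoff=0.0000 vs cont=4.7131 → 4.7131 [wait]  node(4,3) S=198.4517 payoff=0.0000 vs cont=0.5653 → 0.5653 [wait]  node(4,4) S=281.7505 payoff=0.0000 vs cont=0.0000 → 0.0000 [wait]  ⇒ S*(4)=69.3466
t_3: node(3,0) S=82.6286 payoff=25.9814 vs cont=27.5895 → 27.5895 [wait]  node(3,1) S=117.3114 payoff=0.0000 vs cont=10.6658 → 10.6658 [wait]  node(3,2) S=166.5520 payoff=0.0000 vs cont=2.5703 → 2.5703 [wait]  node(3,3) S=236.4611 payoff=0.0000 vs cont=0.2746 → 0.2746 [wait]  ⇒ S*(3)=-
t_2: node(2,0) S=98.4544 payoff=10.1556 vs cont=18.7033 → 18.7033 [wait]  node(2,1) S=139.7800 payoff=0.0000 vs cont=6.4584 → 6.4584 [wait]  node(2,2) S=198.4517 payoff=0.0000 vs cont=1.3850 → 1.3850 [wait]  ⇒ S*(2)=-
t_1: node(1,0) S=117.3114 payoff=0.0000 vs cont=12.2954 → 12.2954 [wait]  node(1,1) S=166.5520 payoff=0.0000 vs cont=3.8256 → 3.8256 [wait]  ⇒ S*(1)=-
t_0: node(0,0) S=139.7800 payoff=0.0000 vs cont=7.8740 → 7.8740 [wait]  ⇒ S*(0)=-

price = 7.8740
boundary = - - - - 69.3466 58.1997 69.3466 82.6286
tree:
7.8740
12.2954 3.8256
18.7033 6.4584 1.3850
27.5895 10.6658 2.5703 0.2746
39.2634 17.1346 4.7131 0.5653 0.0000
50.4103 26.5642 8.5121 1.1638 0.0000 0.0000
59.7655 39.2634 15.0722 2.3960 0.0000 0.0000 0.0000
67.6169 50.4103 25.9814 4.9328 0.0000 0.0000 0.0000 0.0000
74.2062 59.7655 39.2634 10.1556 0.0000 0.0000 0.0000 0.0000 0.0000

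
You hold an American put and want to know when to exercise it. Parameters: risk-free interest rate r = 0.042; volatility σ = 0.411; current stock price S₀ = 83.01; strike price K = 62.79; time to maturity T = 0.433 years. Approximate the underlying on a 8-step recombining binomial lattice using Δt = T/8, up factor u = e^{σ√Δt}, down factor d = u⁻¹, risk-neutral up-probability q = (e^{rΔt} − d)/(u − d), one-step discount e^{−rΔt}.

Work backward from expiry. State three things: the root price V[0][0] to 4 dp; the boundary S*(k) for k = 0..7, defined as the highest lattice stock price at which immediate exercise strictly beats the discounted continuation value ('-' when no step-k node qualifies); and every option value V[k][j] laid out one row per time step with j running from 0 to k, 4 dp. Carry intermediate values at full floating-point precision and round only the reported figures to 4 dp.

Δt=0.05412, u=1.10034, d=0.90881, q=0.48800, disc=e^(-rΔt)=0.99773
k=8 terminal: V=max(K-S,0) → 24.1605 16.0195 6.1629 0.0000 0.0000 0.0000 0.0000 0.0000 0.0000
k=7: j=0 S=42.5055 intr=20.2845 cont=20.1419 V=20.2845[EX]; j=1 S=51.4633 intr=11.3267 cont=11.1841 V=11.3267[EX]; j=2 S=62.3090 intr=0.4810 cont=3.1483 V=3.1483[hold]; j=3 S=75.4404 intr=0.0000 cont=0.0000 V=0.0000[hold]; j=4 S=91.3391 intr=0.0000 cont=0.0000 V=0.0000[hold]; j=5 S=110.5885 intr=0.0000 cont=0.0000 V=0.0000[hold]; j=6 S=133.8945 intr=0.0000 cont=0.0000 V=0.0000[hold]; j=7 S=162.1122 intr=0.0000 cont=0.0000 V=0.0000[hold]  S*(7)=51.4633
k=6: j=0 S=46.7705 intr=16.0195 cont=15.8770 V=16.0195[EX]; j=1 S=56.6271 intr=6.1629 cont=7.3190 V=7.3190[hold]; j=2 S=68.5610 intr=0.0000 cont=1.6083 V=1.6083[hold]; j=3 S=83.0100 intr=0.0000 cont=0.0000 V=0.0000[hold]; j=4 S=100.5040 intr=0.0000 cont=0.0000 V=0.0000[hold]; j=5 S=121.6848 intr=0.0000 cont=0.0000 V=0.0000[hold]; j=6 S=147.3294 intr=0.0000 cont=0.0000 V=0.0000[hold]  S*(6)=46.7705
k=5: j=0 S=51.4633 intr=11.3267 cont=11.7470 V=11.7470[hold]; j=1 S=62.3090 intr=0.4810 cont=4.5219 V=4.5219[hold]; j=2 S=75.4404 intr=0.0000 cont=0.8216 V=0.8216[hold]; j=3 S=91.3391 intr=0.0000 cont=0.0000 V=0.0000[hold]; j=4 S=110.5885 intr=0.0000 cont=0.0000 V=0.0000[hold]; j=5 S=133.8945 intr=0.0000 cont=0.0000 V=0.0000[hold]  S*(5)=-
k=4: j=0 S=56.6271 intr=6.1629 cont=8.2025 V=8.2025[hold]; j=1 S=68.5610 intr=0.0000 cont=2.7100 V=2.7100[hold]; j=2 S=83.0100 intr=0.0000 cont=0.4197 V=0.4197[hold]; j=3 S=100.5040 intr=0.0000 cont=0.0000 V=0.0000[hold]; j=4 S=121.6848 intr=0.0000 cont=0.0000 V=0.0000[hold]  S*(4)=-
k=3: j=0 S=62.3090 intr=0.4810 cont=5.5096 V=5.5096[hold]; j=1 S=75.4404 intr=0.0000 cont=1.5887 V=1.5887[hold]; j=2 S=91.3391 intr=0.0000 cont=0.2144 V=0.2144[hold]; j=3 S=110.5885 intr=0.0000 cont=0.0000 V=0.0000[hold]  S*(3)=-
k=2: j=0 S=68.5610 intr=0.0000 cont=3.5881 V=3.5881[hold]; j=1 S=83.0100 intr=0.0000 cont=0.9160 V=0.9160[hold]; j=2 S=100.5040 intr=0.0000 cont=0.1095 V=0.1095[hold]  S*(2)=-
k=1: j=0 S=75.4404 intr=0.0000 cont=2.2789 V=2.2789[hold]; j=1 S=91.3391 intr=0.0000 cont=0.5212 V=0.5212[hold]  S*(1)=-
k=0: j=0 S=83.0100 intr=0.0000 cont=1.4179 V=1.4179[hold]  S*(0)=-

price = 1.4179
boundary = - - - - - - 46.7705 51.4633
tree:
1.4179
2.2789 0.5212
3.5881 0.9160 0.1095
5.5096 1.5887 0.2144 0.0000
8.2025 2.7100 0.4197 0.0000 0.0000
11.7470 4.5219 0.8216 0.0000 0.0000 0.0000
16.0195 7.3190 1.6083 0.0000 0.0000 0.0000 0.0000
20.2845 11.3267 3.1483 0.0000 0.0000 0.0000 0.0000 0.0000
24.1605 16.0195 6.1629 0.0000 0.0000 0.0000 0.0000 0.0000 0.0000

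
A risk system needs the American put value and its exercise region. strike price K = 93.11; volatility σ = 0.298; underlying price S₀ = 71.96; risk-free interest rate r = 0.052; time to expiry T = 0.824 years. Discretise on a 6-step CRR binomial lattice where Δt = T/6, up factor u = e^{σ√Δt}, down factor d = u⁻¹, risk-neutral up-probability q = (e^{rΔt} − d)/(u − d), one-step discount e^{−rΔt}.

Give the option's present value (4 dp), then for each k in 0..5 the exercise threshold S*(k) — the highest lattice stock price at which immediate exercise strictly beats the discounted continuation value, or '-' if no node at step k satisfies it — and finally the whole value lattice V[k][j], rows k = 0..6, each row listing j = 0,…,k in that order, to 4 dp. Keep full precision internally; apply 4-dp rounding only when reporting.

Δt=0.13733, u=1.11676, d=0.89545, q=0.50480, disc=e^(-rΔt)=0.99288
k=6 terminal: V=max(K-S,0) → 56.0142 46.8456 35.4109 21.1500 3.3644 0.0000 0.0000
k=5: j=0 S=41.4272 intr=51.6828 cont=51.0202 V=51.6828[EX]; j=1 S=51.6664 intr=41.4436 cont=40.7811 V=41.4436[EX]; j=2 S=64.4362 intr=28.6738 cont=28.0112 V=28.6738[EX]; j=3 S=80.3623 intr=12.7477 cont=12.0852 V=12.7477[EX]; j=4 S=100.2246 intr=0.0000 cont=1.6542 V=1.6542[hold]; j=5 S=124.9961 intr=0.0000 cont=0.0000 V=0.0000[hold]  S*(5)=80.3623
k=4: j=0 S=46.2644 intr=46.8456 cont=46.1830 V=46.8456[EX]; j=1 S=57.6991 intr=35.4109 cont=34.7483 V=35.4109[EX]; j=2 S=71.9600 intr=21.1500 cont=20.4874 V=21.1500[EX]; j=3 S=89.7456 intr=3.3644 cont=7.0968 V=7.0968[hold]; j=4 S=111.9271 intr=0.0000 cont=0.8133 V=0.8133[hold]  S*(4)=71.9600
k=3: j=0 S=51.6664 intr=41.4436 cont=40.7811 V=41.4436[EX]; j=1 S=64.4362 intr=28.6738 cont=28.0112 V=28.6738[EX]; j=2 S=80.3623 intr=12.7477 cont=13.9559 V=13.9559[hold]; j=3 S=100.2246 intr=0.0000 cont=3.8970 V=3.8970[hold]  S*(3)=64.4362
k=2: j=0 S=57.6991 intr=35.4109 cont=34.7483 V=35.4109[EX]; j=1 S=71.9600 intr=21.1500 cont=21.0930 V=21.1500[EX]; j=2 S=89.7456 intr=3.3644 cont=8.8150 V=8.8150[hold]  S*(2)=71.9600
k=1: j=0 S=64.4362 intr=28.6738 cont=28.0112 V=28.6738[EX]; j=1 S=80.3623 intr=12.7477 cont=14.8170 V=14.8170[hold]  S*(1)=64.4362
k=0: j=0 S=71.9600 intr=21.1500 cont=21.5246 V=21.5246[hold]  S*(0)=-

price = 21.5246
boundary = - 64.4362 71.9600 64.4362 71.9600 80.3623
tree:
21.5246
28.6738 14.8170
35.4109 21.1500 8.8150
41.4436 28.6738 13.9559 3.8970
46.8456 35.4109 21.1500 7.0968 0.8133
51.6828 41.4436 28.6738 12.7477 1.6542 0.0000
56.0142 46.8456 35.4109 21.1500 3.3644 0.0000 0.0000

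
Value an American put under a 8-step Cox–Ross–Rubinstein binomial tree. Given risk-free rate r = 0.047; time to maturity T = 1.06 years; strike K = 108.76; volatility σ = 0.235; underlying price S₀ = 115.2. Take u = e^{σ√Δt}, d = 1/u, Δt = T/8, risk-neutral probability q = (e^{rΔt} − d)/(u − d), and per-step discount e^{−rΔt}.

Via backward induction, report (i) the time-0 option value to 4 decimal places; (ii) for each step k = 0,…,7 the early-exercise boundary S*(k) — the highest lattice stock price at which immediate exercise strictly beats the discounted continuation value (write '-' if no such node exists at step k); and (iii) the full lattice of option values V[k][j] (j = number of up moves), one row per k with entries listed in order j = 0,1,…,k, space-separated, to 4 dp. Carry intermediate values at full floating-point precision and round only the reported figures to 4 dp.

price = 6.1788
boundary = - - - - 81.8186 89.1255 81.8186 89.1255
tree:
6.1788
9.4051 3.2166
13.8784 5.3080 1.2868
19.7484 8.5208 2.3480 0.3034
26.9414 13.2166 4.2036 0.6296 0.0000
33.6493 19.6345 7.3352 1.3065 0.0000 0.0000
39.8072 26.9414 12.3417 2.7112 0.0000 0.0000 0.0000
45.4603 33.6493 19.6345 5.6261 0.0000 0.0000 0.0000 0.0000
50.6499 39.8072 26.9414 11.6750 0.0000 0.0000 0.0000 0.0000 0.0000

params: Δt=0.13250 u=1.08931 d=0.91802 q=0.51510 e^(-rΔt)=0.99379
t_8 payoffs: 50.6499 39.8072 26.9414 11.6750 0.0000 0.0000 0.0000 0.0000 0.0000
t_7: node(7,0) S=63.2997 payoff=45.4603 vs cont=44.7851 → 45.4603 [stop]  node(7,1) S=75.1107 payoff=33.6493 vs cont=32.9741 → 33.6493 [stop]  node(7,2) S=89.1255 payoff=19.6345 vs cont=18.9593 → 19.6345 [stop]  node(7,3) S=105.7554 payoff=3.0046 vs cont=5.6261 → 5.6261 [wait]  node(7,4) S=125.4881 payoff=0.0000 vs cont=0.0000 → 0.0000 [wait]  node(7,5) S=148.9028 payoff=0.0000 vs cont=0.0000 → 0.0000 [wait]  node(7,6) S=176.6864 payoff=0.0000 vs cont=0.0000 → 0.0000 [wait]  node(7,7) S=209.6540 payoff=0.0000 vs cont=0.0000 → 0.0000 [wait]  ⇒ S*(7)=89.1255
t_6: node(6,0) S=68.9528 payoff=39.8072 vs cont=39.1320 → 39.8072 [stop]  node(6,1) S=81.8186 payoff=26.9414 vs cont=26.2662 → 26.9414 [stop]  node(6,2) S=97.0850 payoff=11.6750 vs cont=12.3417 → 12.3417 [wait]  node(6,3) S=115.2000 payoff=0.0000 vs cont=2.7112 → 2.7112 [wait]  node(6,4) S=136.6950 payoff=0.0000 vs cont=0.0000 → 0.0000 [wait]  node(6,5) S=162.2008 payoff=0.0000 vs cont=0.0000 → 0.0000 [wait]  node(6,6) S=192.4656 payoff=0.0000 vs cont=0.0000 → 0.0000 [wait]  ⇒ S*(6)=81.8186
t_5: node(5,0) S=75.1107 payoff=33.6493 vs cont=32.9741 → 33.6493 [stop]  node(5,1) S=89.1255 payoff=19.6345 vs cont=19.3006 → 19.6345 [stop]  node(5,2) S=105.7554 payoff=3.0046 vs cont=7.3352 → 7.3352 [wait]  node(5,3) S=125.4881 payoff=0.0000 vs cont=1.3065 → 1.3065 [wait]  node(5,4) S=148.9028 payoff=0.0000 vs cont=0.0000 → 0.0000 [wait]  node(5,5) S=176.6864 payoff=0.0000 vs cont=0.0000 → 0.0000 [wait]  ⇒ S*(5)=89.1255
t_4: node(4,0) S=81.8186 payoff=26.9414 vs cont=26.2662 → 26.9414 [stop]  node(4,1) S=97.0850 payoff=11.6750 vs cont=13.2166 → 13.2166 [wait]  node(4,2) S=115.2000 payoff=0.0000 vs cont=4.2036 → 4.2036 [wait]  node(4,3) S=136.6950 payoff=0.0000 vs cont=0.6296 → 0.6296 [wait]  node(4,4) S=162.2008 payoff=0.0000 vs cont=0.0000 → 0.0000 [wait]  ⇒ S*(4)=81.8186
t_3: node(3,0) S=89.1255 payoff=19.6345 vs cont=19.7484 → 19.7484 [wait]  node(3,1) S=105.7554 payoff=3.0046 vs cont=8.5208 → 8.5208 [wait]  node(3,2) S=125.4881 payoff=0.0000 vs cont=2.3480 → 2.3480 [wait]  node(3,3) S=148.9028 payoff=0.0000 vs cont=0.3034 → 0.3034 [wait]  ⇒ S*(3)=-
t_2: node(2,0) S=97.0850 payoff=11.6750 vs cont=13.8784 → 13.8784 [wait]  node(2,1) S=115.2000 payoff=0.0000 vs cont=5.3080 → 5.3080 [wait]  node(2,2) S=136.6950 payoff=0.0000 vs cont=1.2868 → 1.2868 [wait]  ⇒ S*(2)=-
t_1: node(1,0) S=105.7554 payoff=3.0046 vs cont=9.4051 → 9.4051 [wait]  node(1,1) S=125.4881 payoff=0.0000 vs cont=3.2166 → 3.2166 [wait]  ⇒ S*(1)=-
t_0: node(0,0) S=115.2000 payoff=0.0000 vs cont=6.1788 → 6.1788 [wait]  ⇒ S*(0)=-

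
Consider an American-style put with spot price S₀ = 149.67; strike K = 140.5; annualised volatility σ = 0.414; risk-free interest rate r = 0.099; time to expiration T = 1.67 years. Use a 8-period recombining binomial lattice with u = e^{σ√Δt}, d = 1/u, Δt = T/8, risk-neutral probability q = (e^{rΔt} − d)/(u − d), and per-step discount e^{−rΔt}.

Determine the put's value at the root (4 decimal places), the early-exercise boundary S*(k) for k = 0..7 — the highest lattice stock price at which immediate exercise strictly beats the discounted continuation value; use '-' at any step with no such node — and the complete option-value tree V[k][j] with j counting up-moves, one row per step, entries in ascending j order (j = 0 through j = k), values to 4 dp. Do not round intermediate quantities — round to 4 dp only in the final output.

Δt=0.20875  u=1.20823  d=0.82766  q=0.50772  discount=0.97955
step 8 (expiry): payoffs max(K−S,0) = 107.5429 92.3889 70.2669 37.9730 0.0000 0.0000 0.0000 0.0000 0.0000
step 7: (k=7,j=0): S=39.8197, (K−S)⁺=100.6803, hold=97.8065 ⇒ V=100.6803 exercise | (k=7,j=1): S=58.1291, (K−S)⁺=82.3709, hold=79.4970 ⇒ V=82.3709 exercise | (k=7,j=2): S=84.8575, (K−S)⁺=55.6425, hold=52.7687 ⇒ V=55.6425 exercise | (k=7,j=3): S=123.8758, (K−S)⁺=16.6242, hold=18.3109 ⇒ V=18.3109 continue | (k=7,j=4): S=180.8352, (K−S)⁺=0.0000, hold=0.0000 ⇒ V=0.0000 continue | (k=7,j=5): S=263.9850, (K−S)⁺=0.0000, hold=0.0000 ⇒ V=0.0000 continue | (k=7,j=6): S=385.3680, (K−S)⁺=0.0000, hold=0.0000 ⇒ V=0.0000 continue | (k=7,j=7): S=562.5640, (K−S)⁺=0.0000, hold=0.0000 ⇒ V=0.0000 continue  boundary S*=84.8575
step 6: (k=6,j=0): S=48.1111, (K−S)⁺=92.3889, hold=89.5150 ⇒ V=92.3889 exercise | (k=6,j=1): S=70.2331, (K−S)⁺=70.2669, hold=67.3931 ⇒ V=70.2669 exercise | (k=6,j=2): S=102.5270, (K−S)⁺=37.9730, hold=35.9380 ⇒ V=37.9730 exercise | (k=6,j=3): S=149.6700, (K−S)⁺=0.0000, hold=8.8297 ⇒ V=8.8297 continue | (k=6,j=4): S=218.4898, (K−S)⁺=0.0000, hold=0.0000 ⇒ V=0.0000 continue | (k=6,j=5): S=318.9535, (K−S)⁺=0.0000, hold=0.0000 ⇒ V=0.0000 continue | (k=6,j=6): S=465.6116, (K−S)⁺=0.0000, hold=0.0000 ⇒ V=0.0000 continue  boundary S*=102.5270
step 5: (k=5,j=0): S=58.1291, (K−S)⁺=82.3709, hold=79.4970 ⇒ V=82.3709 exercise | (k=5,j=1): S=84.8575, (K−S)⁺=55.6425, hold=52.7687 ⇒ V=55.6425 exercise | (k=5,j=2): S=123.8758, (K−S)⁺=16.6242, hold=22.7023 ⇒ V=22.7023 continue | (k=5,j=3): S=180.8352, (K−S)⁺=0.0000, hold=4.2578 ⇒ V=4.2578 continue | (k=5,j=4): S=263.9850, (K−S)⁺=0.0000, hold=0.0000 ⇒ V=0.0000 continue | (k=5,j=5): S=385.3680, (K−S)⁺=0.0000, hold=0.0000 ⇒ V=0.0000 continue  boundary S*=84.8575
step 4: (k=4,j=0): S=70.2331, (K−S)⁺=70.2669, hold=67.3931 ⇒ V=70.2669 exercise | (k=4,j=1): S=102.5270, (K−S)⁺=37.9730, hold=38.1220 ⇒ V=38.1220 continue | (k=4,j=2): S=149.6700, (K−S)⁺=0.0000, hold=13.0648 ⇒ V=13.0648 continue | (k=4,j=3): S=218.4898, (K−S)⁺=0.0000, hold=2.0531 ⇒ V=2.0531 continue | (k=4,j=4): S=318.9535, (K−S)⁺=0.0000, hold=0.0000 ⇒ V=0.0000 continue  boundary S*=70.2331
step 3: (k=3,j=0): S=84.8575, (K−S)⁺=55.6425, hold=52.8428 ⇒ V=55.6425 exercise | (k=3,j=1): S=123.8758, (K−S)⁺=16.6242, hold=24.8804 ⇒ V=24.8804 continue | (k=3,j=2): S=180.8352, (K−S)⁺=0.0000, hold=7.3211 ⇒ V=7.3211 continue | (k=3,j=3): S=263.9850, (K−S)⁺=0.0000, hold=0.9900 ⇒ V=0.9900 continue  boundary S*=84.8575
step 2: (k=2,j=0): S=102.5270, (K−S)⁺=37.9730, hold=39.2053 ⇒ V=39.2053 continue | (k=2,j=1): S=149.6700, (K−S)⁺=0.0000, hold=15.6386 ⇒ V=15.6386 continue | (k=2,j=2): S=218.4898, (K−S)⁺=0.0000, hold=4.0227 ⇒ V=4.0227 continue  boundary S*=-
step 1: (k=1,j=0): S=123.8758, (K−S)⁺=16.6242, hold=26.6828 ⇒ V=26.6828 continue | (k=1,j=1): S=180.8352, (K−S)⁺=0.0000, hold=9.5417 ⇒ V=9.5417 continue  boundary S*=-
step 0: (k=0,j=0): S=149.6700, (K−S)⁺=0.0000, hold=17.6121 ⇒ V=17.6121 continue  boundary S*=-

price = 17.6121
boundary = - - - 84.8575 70.2331 84.8575 102.5270 84.8575
tree:
17.6121
26.6828 9.5417
39.2053 15.6386 4.0227
55.6425 24.8804 7.3211 0.9900
70.2669 38.1220 13.0648 2.0531 0.0000
82.3709 55.6425 22.7023 4.2578 0.0000 0.0000
92.3889 70.2669 37.9730 8.8297 0.0000 0.0000 0.0000
100.6803 82.3709 55.6425 18.3109 0.0000 0.0000 0.0000 0.0000
107.5429 92.3889 70.2669 37.9730 0.0000 0.0000 0.0000 0.0000 0.0000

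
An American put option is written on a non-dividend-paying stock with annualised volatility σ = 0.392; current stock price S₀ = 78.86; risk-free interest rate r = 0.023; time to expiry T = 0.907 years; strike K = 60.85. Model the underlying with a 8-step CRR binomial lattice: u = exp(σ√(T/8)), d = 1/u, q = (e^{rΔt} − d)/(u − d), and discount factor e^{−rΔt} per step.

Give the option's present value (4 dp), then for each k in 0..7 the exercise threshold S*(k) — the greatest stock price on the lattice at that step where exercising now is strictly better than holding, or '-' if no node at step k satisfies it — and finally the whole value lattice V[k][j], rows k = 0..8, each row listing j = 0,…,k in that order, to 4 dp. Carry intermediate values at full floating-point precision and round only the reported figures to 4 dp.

params: Δt=0.11338 u=1.14110 d=0.87635 q=0.47691 e^(-rΔt)=0.99740
t_8 payoffs: 33.4170 25.1294 14.3380 0.2865 0.0000 0.0000 0.0000 0.0000 0.0000
t_7: node(7,0) S=31.3037 payoff=29.5463 vs cont=29.3878 → 29.5463 [stop]  node(7,1) S=40.7607 payoff=20.0893 vs cont=19.9308 → 20.0893 [stop]  node(7,2) S=53.0747 payoff=7.7753 vs cont=7.6168 → 7.7753 [stop]  node(7,3) S=69.1089 payoff=0.0000 vs cont=0.1495 → 0.1495 [wait]  node(7,4) S=89.9870 payoff=0.0000 vs cont=0.0000 → 0.0000 [wait]  node(7,5) S=117.1725 payoff=0.0000 vs cont=0.0000 → 0.0000 [wait]  node(7,6) S=152.5709 payoff=0.0000 vs cont=0.0000 → 0.0000 [wait]  node(7,7) S=198.6634 payoff=0.0000 vs cont=0.0000 → 0.0000 [wait]  ⇒ S*(7)=53.0747
t_6: node(6,0) S=35.7206 payoff=25.1294 vs cont=24.9709 → 25.1294 [stop]  node(6,1) S=46.5120 payoff=14.3380 vs cont=14.1796 → 14.3380 [stop]  node(6,2) S=60.5635 payoff=0.2865 vs cont=4.1277 → 4.1277 [wait]  node(6,3) S=78.8600 payoff=0.0000 vs cont=0.0780 → 0.0780 [wait]  node(6,4) S=102.6840 payoff=0.0000 vs cont=0.0000 → 0.0000 [wait]  node(6,5) S=133.7054 payoff=0.0000 vs cont=0.0000 → 0.0000 [wait]  node(6,6) S=174.0984 payoff=0.0000 vs cont=0.0000 → 0.0000 [wait]  ⇒ S*(6)=46.5120
t_5: node(5,0) S=40.7607 payoff=20.0893 vs cont=19.9308 → 20.0893 [stop]  node(5,1) S=53.0747 payoff=7.7753 vs cont=9.4439 → 9.4439 [wait]  node(5,2) S=69.1089 payoff=0.0000 vs cont=2.1906 → 2.1906 [wait]  node(5,3) S=89.9870 payoff=0.0000 vs cont=0.0407 → 0.0407 [wait]  node(5,4) S=117.1725 payoff=0.0000 vs cont=0.0000 → 0.0000 [wait]  node(5,5) S=152.5709 payoff=0.0000 vs cont=0.0000 → 0.0000 [wait]  ⇒ S*(5)=40.7607
t_4: node(4,0) S=46.5120 payoff=14.3380 vs cont=14.9733 → 14.9733 [wait]  node(4,1) S=60.5635 payoff=0.2865 vs cont=5.9691 → 5.9691 [wait]  node(4,2) S=78.8600 payoff=0.0000 vs cont=1.1623 → 1.1623 [wait]  node(4,3) S=102.6840 payoff=0.0000 vs cont=0.0212 → 0.0212 [wait]  node(4,4) S=133.7054 payoff=0.0000 vs cont=0.0000 → 0.0000 [wait]  ⇒ S*(4)=-
t_3: node(3,0) S=53.0747 payoff=7.7753 vs cont=10.6513 → 10.6513 [wait]  node(3,1) S=69.1089 payoff=0.0000 vs cont=3.6671 → 3.6671 [wait]  node(3,2) S=89.9870 payoff=0.0000 vs cont=0.6165 → 0.6165 [wait]  node(3,3) S=117.1725 payoff=0.0000 vs cont=0.0111 → 0.0111 [wait]  ⇒ S*(3)=-
t_2: node(2,0) S=60.5635 payoff=0.2865 vs cont=7.3014 → 7.3014 [wait]  node(2,1) S=78.8600 payoff=0.0000 vs cont=2.2065 → 2.2065 [wait]  node(2,2) S=102.6840 payoff=0.0000 vs cont=0.3269 → 0.3269 [wait]  ⇒ S*(2)=-
t_1: node(1,0) S=69.1089 payoff=0.0000 vs cont=4.8589 → 4.8589 [wait]  node(1,1) S=89.9870 payoff=0.0000 vs cont=1.3067 → 1.3067 [wait]  ⇒ S*(1)=-
t_0: node(0,0) S=78.8600 payoff=0.0000 vs cont=3.1565 → 3.1565 [wait]  ⇒ S*(0)=-

price = 3.1565
boundary = - - - - - 40.7607 46.5120 53.0747
tree:
3.1565
4.8589 1.3067
7.3014 2.2065 0.3269
10.6513 3.6671 0.6165 0.0111
14.9733 5.9691 1.1623 0.0212 0.0000
20.0893 9.4439 2.1906 0.0407 0.0000 0.0000
25.1294 14.3380 4.1277 0.0780 0.0000 0.0000 0.0000
29.5463 20.0893 7.7753 0.1495 0.0000 0.0000 0.0000 0.0000
33.4170 25.1294 14.3380 0.2865 0.0000 0.0000 0.0000 0.0000 0.0000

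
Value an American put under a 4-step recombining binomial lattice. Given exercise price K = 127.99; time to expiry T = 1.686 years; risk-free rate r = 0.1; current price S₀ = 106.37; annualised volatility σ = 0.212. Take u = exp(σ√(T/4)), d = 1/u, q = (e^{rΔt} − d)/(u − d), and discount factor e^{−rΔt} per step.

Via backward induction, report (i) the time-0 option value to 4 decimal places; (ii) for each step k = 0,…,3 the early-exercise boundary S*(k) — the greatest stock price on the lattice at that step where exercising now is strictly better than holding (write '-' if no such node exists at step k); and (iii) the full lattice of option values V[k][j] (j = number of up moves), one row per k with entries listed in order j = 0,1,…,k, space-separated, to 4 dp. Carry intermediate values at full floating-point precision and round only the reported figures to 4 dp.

Δt=0.42150  u=1.14756  d=0.87142  q=0.62155  discount=0.95873
step 4 (expiry): payoffs max(K−S,0) = 66.6534 47.2164 21.6200 0.0000 0.0000
step 3: (k=3,j=0): S=70.3873, (K−S)⁺=57.6027, hold=52.3200 ⇒ V=57.6027 exercise | (k=3,j=1): S=92.6924, (K−S)⁺=35.2976, hold=30.0149 ⇒ V=35.2976 exercise | (k=3,j=2): S=122.0658, (K−S)⁺=5.9242, hold=7.8445 ⇒ V=7.8445 continue | (k=3,j=3): S=160.7474, (K−S)⁺=0.0000, hold=0.0000 ⇒ V=0.0000 continue  boundary S*=92.6924
step 2: (k=2,j=0): S=80.7736, (K−S)⁺=47.2164, hold=41.9338 ⇒ V=47.2164 exercise | (k=2,j=1): S=106.3700, (K−S)⁺=21.6200, hold=17.4816 ⇒ V=21.6200 exercise | (k=2,j=2): S=140.0777, (K−S)⁺=0.0000, hold=2.8462 ⇒ V=2.8462 continue  boundary S*=106.3700
step 1: (k=1,j=0): S=92.6924, (K−S)⁺=35.2976, hold=30.0149 ⇒ V=35.2976 exercise | (k=1,j=1): S=122.0658, (K−S)⁺=5.9242, hold=9.5405 ⇒ V=9.5405 continue  boundary S*=92.6924
step 0: (k=0,j=0): S=106.3700, (K−S)⁺=21.6200, hold=18.4923 ⇒ V=21.6200 exercise  boundary S*=106.3700

price = 21.6200
boundary = 106.3700 92.6924 106.3700 92.6924
tree:
21.6200
35.2976 9.5405
47.2164 21.6200 2.8462
57.6027 35.2976 7.8445 0.0000
66.6534 47.2164 21.6200 0.0000 0.0000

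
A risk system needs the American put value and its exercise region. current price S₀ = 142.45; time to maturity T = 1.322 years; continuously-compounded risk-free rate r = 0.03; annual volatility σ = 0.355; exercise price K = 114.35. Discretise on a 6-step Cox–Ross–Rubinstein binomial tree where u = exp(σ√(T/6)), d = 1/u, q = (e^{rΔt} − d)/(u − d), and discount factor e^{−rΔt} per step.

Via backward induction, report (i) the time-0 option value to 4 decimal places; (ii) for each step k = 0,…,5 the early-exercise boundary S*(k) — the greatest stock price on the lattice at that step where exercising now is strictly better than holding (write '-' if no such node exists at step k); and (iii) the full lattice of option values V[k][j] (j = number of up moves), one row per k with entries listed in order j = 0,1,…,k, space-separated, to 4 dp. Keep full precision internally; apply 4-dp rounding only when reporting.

Δt=0.22033, u=1.18132, d=0.84651, q=0.47824, disc=e^(-rΔt)=0.99341
k=6 terminal: V=max(K-S,0) → 61.9359 41.2047 12.2738 0.0000 0.0000 0.0000 0.0000
k=5: j=0 S=61.9181 intr=52.4319 cont=51.6786 V=52.4319[EX]; j=1 S=86.4083 intr=27.9417 cont=27.1884 V=27.9417[EX]; j=2 S=120.5850 intr=0.0000 cont=6.3617 V=6.3617[hold]; j=3 S=168.2796 intr=0.0000 cont=0.0000 V=0.0000[hold]; j=4 S=234.8386 intr=0.0000 cont=0.0000 V=0.0000[hold]; j=5 S=327.7235 intr=0.0000 cont=0.0000 V=0.0000[hold]  S*(5)=86.4083
k=4: j=0 S=73.1453 intr=41.2047 cont=40.4514 V=41.2047[EX]; j=1 S=102.0762 intr=12.2738 cont=17.5051 V=17.5051[hold]; j=2 S=142.4500 intr=0.0000 cont=3.2974 V=3.2974[hold]; j=3 S=198.7927 intr=0.0000 cont=0.0000 V=0.0000[hold]; j=4 S=277.4205 intr=0.0000 cont=0.0000 V=0.0000[hold]  S*(4)=73.1453
k=3: j=0 S=86.4083 intr=27.9417 cont=29.6737 V=29.6737[hold]; j=1 S=120.5850 intr=0.0000 cont=10.6398 V=10.6398[hold]; j=2 S=168.2796 intr=0.0000 cont=1.7091 V=1.7091[hold]; j=3 S=234.8386 intr=0.0000 cont=0.0000 V=0.0000[hold]  S*(3)=-
k=2: j=0 S=102.0762 intr=12.2738 cont=20.4353 V=20.4353[hold]; j=1 S=142.4500 intr=0.0000 cont=6.3268 V=6.3268[hold]; j=2 S=198.7927 intr=0.0000 cont=0.8859 V=0.8859[hold]  S*(2)=-
k=1: j=0 S=120.5850 intr=0.0000 cont=13.5978 V=13.5978[hold]; j=1 S=168.2796 intr=0.0000 cont=3.7001 V=3.7001[hold]  S*(1)=-
k=0: j=0 S=142.4500 intr=0.0000 cont=8.8059 V=8.8059[hold]  S*(0)=-

price = 8.8059
boundary = - - - - 73.1453 86.4083
tree:
8.8059
13.5978 3.7001
20.4353 6.3268 0.8859
29.6737 10.6398 1.7091 0.0000
41.2047 17.5051 3.2974 0.0000 0.0000
52.4319 27.9417 6.3617 0.0000 0.0000 0.0000
61.9359 41.2047 12.2738 0.0000 0.0000 0.0000 0.0000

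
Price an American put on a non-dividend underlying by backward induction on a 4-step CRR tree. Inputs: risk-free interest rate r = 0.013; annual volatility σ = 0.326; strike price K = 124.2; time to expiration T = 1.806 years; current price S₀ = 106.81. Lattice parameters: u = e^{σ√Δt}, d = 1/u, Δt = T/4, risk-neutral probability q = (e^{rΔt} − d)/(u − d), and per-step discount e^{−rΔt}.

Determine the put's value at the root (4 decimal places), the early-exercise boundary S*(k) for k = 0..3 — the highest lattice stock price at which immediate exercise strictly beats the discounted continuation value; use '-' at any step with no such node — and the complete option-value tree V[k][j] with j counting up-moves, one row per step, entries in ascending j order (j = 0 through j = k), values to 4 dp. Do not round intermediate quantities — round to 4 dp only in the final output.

price = 29.2861
boundary = - - 68.9201 85.7984
tree:
29.2861
41.1135 15.7094
55.2799 24.9295 5.0343
68.8378 38.4016 9.3566 0.0000
79.7287 55.2799 17.3900 0.0000 0.0000

params: Δt=0.45150 u=1.24490 d=0.80328 q=0.45879 e^(-rΔt)=0.99415
t_4 payoffs: 79.7287 55.2799 17.3900 0.0000 0.0000
t_3: node(3,0) S=55.3622 payoff=68.8378 vs cont=68.1110 → 68.8378 [stop]  node(3,1) S=85.7984 payoff=38.4016 vs cont=37.6748 → 38.4016 [stop]  node(3,2) S=132.9673 payoff=0.0000 vs cont=9.3566 → 9.3566 [wait]  node(3,3) S=206.0680 payoff=0.0000 vs cont=0.0000 → 0.0000 [wait]  ⇒ S*(3)=85.7984
t_2: node(2,0) S=68.9201 payoff=55.2799 vs cont=54.5530 → 55.2799 [stop]  node(2,1) S=106.8100 payoff=17.3900 vs cont=24.9295 → 24.9295 [wait]  node(2,2) S=165.5304 payoff=0.0000 vs cont=5.0343 → 5.0343 [wait]  ⇒ S*(2)=68.9201
t_1: node(1,0) S=85.7984 payoff=38.4016 vs cont=41.1135 → 41.1135 [wait]  node(1,1) S=132.9673 payoff=0.0000 vs cont=15.7094 → 15.7094 [wait]  ⇒ S*(1)=-
t_0: node(0,0) S=106.8100 payoff=17.3900 vs cont=29.2861 → 29.2861 [wait]  ⇒ S*(0)=-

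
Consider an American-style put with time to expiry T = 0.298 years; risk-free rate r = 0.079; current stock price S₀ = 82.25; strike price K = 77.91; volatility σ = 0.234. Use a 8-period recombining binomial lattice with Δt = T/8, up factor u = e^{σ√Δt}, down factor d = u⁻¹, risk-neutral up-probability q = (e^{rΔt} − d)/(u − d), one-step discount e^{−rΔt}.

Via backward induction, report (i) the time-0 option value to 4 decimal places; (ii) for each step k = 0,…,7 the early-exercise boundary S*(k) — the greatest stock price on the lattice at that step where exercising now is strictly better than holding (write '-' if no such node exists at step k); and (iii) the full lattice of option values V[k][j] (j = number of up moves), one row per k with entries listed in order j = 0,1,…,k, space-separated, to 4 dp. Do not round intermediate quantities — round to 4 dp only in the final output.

Δt=0.03725, u=1.04620, d=0.95584, q=0.52133, disc=e^(-rΔt)=0.99706
k=8 terminal: V=max(K-S,0) → 20.6007 15.1833 9.2537 2.7636 0.0000 0.0000 0.0000 0.0000 0.0000
k=7: j=0 S=59.9569 intr=17.9531 cont=17.7242 V=17.9531[EX]; j=1 S=65.6246 intr=12.2854 cont=12.0565 V=12.2854[EX]; j=2 S=71.8281 intr=6.0819 cont=5.8530 V=6.0819[EX]; j=3 S=78.6180 intr=0.0000 cont=1.3190 V=1.3190[hold]; j=4 S=86.0498 intr=0.0000 cont=0.0000 V=0.0000[hold]; j=5 S=94.1841 intr=0.0000 cont=0.0000 V=0.0000[hold]; j=6 S=103.0873 intr=0.0000 cont=0.0000 V=0.0000[hold]; j=7 S=112.8322 intr=0.0000 cont=0.0000 V=0.0000[hold]  S*(7)=71.8281
k=6: j=0 S=62.7267 intr=15.1833 cont=14.9543 V=15.1833[EX]; j=1 S=68.6563 intr=9.2537 cont=9.0248 V=9.2537[EX]; j=2 S=75.1464 intr=2.7636 cont=3.5883 V=3.5883[hold]; j=3 S=82.2500 intr=0.0000 cont=0.6295 V=0.6295[hold]; j=4 S=90.0251 intr=0.0000 cont=0.0000 V=0.0000[hold]; j=5 S=98.5352 intr=0.0000 cont=0.0000 V=0.0000[hold]; j=6 S=107.8497 intr=0.0000 cont=0.0000 V=0.0000[hold]  S*(6)=68.6563
k=5: j=0 S=65.6246 intr=12.2854 cont=12.0565 V=12.2854[EX]; j=1 S=71.8281 intr=6.0819 cont=6.2816 V=6.2816[hold]; j=2 S=78.6180 intr=0.0000 cont=2.0398 V=2.0398[hold]; j=3 S=86.0498 intr=0.0000 cont=0.3004 V=0.3004[hold]; j=4 S=94.1841 intr=0.0000 cont=0.0000 V=0.0000[hold]; j=5 S=103.0873 intr=0.0000 cont=0.0000 V=0.0000[hold]  S*(5)=65.6246
k=4: j=0 S=68.6563 intr=9.2537 cont=9.1286 V=9.2537[EX]; j=1 S=75.1464 intr=2.7636 cont=4.0583 V=4.0583[hold]; j=2 S=82.2500 intr=0.0000 cont=1.1297 V=1.1297[hold]; j=3 S=90.0251 intr=0.0000 cont=0.1434 V=0.1434[hold]; j=4 S=98.5352 intr=0.0000 cont=0.0000 V=0.0000[hold]  S*(4)=68.6563
k=3: j=0 S=71.8281 intr=6.0819 cont=6.5260 V=6.5260[hold]; j=1 S=78.6180 intr=0.0000 cont=2.5241 V=2.5241[hold]; j=2 S=86.0498 intr=0.0000 cont=0.6137 V=0.6137[hold]; j=3 S=94.1841 intr=0.0000 cont=0.0684 V=0.0684[hold]  S*(3)=-
k=2: j=0 S=75.1464 intr=2.7636 cont=4.4266 V=4.4266[hold]; j=1 S=82.2500 intr=0.0000 cont=1.5237 V=1.5237[hold]; j=2 S=90.0251 intr=0.0000 cont=0.3285 V=0.3285[hold]  S*(2)=-
k=1: j=0 S=78.6180 intr=0.0000 cont=2.9047 V=2.9047[hold]; j=1 S=86.0498 intr=0.0000 cont=0.8979 V=0.8979[hold]  S*(1)=-
k=0: j=0 S=82.2500 intr=0.0000 cont=1.8530 V=1.8530[hold]  S*(0)=-

price = 1.8530
boundary = - - - - 68.6563 65.6246 68.6563 71.8281
tree:
1.8530
2.9047 0.8979
4.4266 1.5237 0.3285
6.5260 2.5241 0.6137 0.0684
9.2537 4.0583 1.1297 0.1434 0.0000
12.2854 6.2816 2.0398 0.3004 0.0000 0.0000
15.1833 9.2537 3.5883 0.6295 0.0000 0.0000 0.0000
17.9531 12.2854 6.0819 1.3190 0.0000 0.0000 0.0000 0.0000
20.6007 15.1833 9.2537 2.7636 0.0000 0.0000 0.0000 0.0000 0.0000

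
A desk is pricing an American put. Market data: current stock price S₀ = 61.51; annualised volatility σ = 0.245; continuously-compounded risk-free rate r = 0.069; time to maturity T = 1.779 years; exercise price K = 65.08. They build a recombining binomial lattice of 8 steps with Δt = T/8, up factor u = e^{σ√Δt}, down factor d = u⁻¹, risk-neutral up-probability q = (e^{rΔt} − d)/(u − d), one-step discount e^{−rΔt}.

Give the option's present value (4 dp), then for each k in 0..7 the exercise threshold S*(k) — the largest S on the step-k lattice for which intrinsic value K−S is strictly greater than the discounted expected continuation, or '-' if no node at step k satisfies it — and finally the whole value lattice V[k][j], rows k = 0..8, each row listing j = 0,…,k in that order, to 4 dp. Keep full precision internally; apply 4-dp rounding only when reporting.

params: Δt=0.22237 u=1.12247 d=0.89089 q=0.53792 e^(-rΔt)=0.98477
t_8 payoffs: 40.6716 34.3267 26.3326 16.2604 3.5700 0.0000 0.0000 0.0000 0.0000
t_7: node(7,0) S=27.3978 payoff=37.6822 vs cont=36.6912 → 37.6822 [stop]  node(7,1) S=34.5197 payoff=30.5603 vs cont=29.5693 → 30.5603 [stop]  node(7,2) S=43.4929 payoff=21.5871 vs cont=20.5961 → 21.5871 [stop]  node(7,3) S=54.7987 payoff=10.2813 vs cont=9.2904 → 10.2813 [stop]  node(7,4) S=69.0433 payoff=0.0000 vs cont=1.6245 → 1.6245 [wait]  node(7,5) S=86.9907 payoff=0.0000 vs cont=0.0000 → 0.0000 [wait]  node(7,6) S=109.6034 payoff=0.0000 vs cont=0.0000 → 0.0000 [wait]  node(7,7) S=138.0942 payoff=0.0000 vs cont=0.0000 → 0.0000 [wait]  ⇒ S*(7)=54.7987
t_6: node(6,0) S=30.7533 payoff=34.3267 vs cont=33.3358 → 34.3267 [stop]  node(6,1) S=38.7474 payoff=26.3326 vs cont=25.3416 → 26.3326 [stop]  node(6,2) S=48.8196 payoff=16.2604 vs cont=15.2694 → 16.2604 [stop]  node(6,3) S=61.5100 payoff=3.5700 vs cont=5.5390 → 5.5390 [wait]  node(6,4) S=77.4992 payoff=0.0000 vs cont=0.7392 → 0.7392 [wait]  node(6,5) S=97.6447 payoff=0.0000 vs cont=0.0000 → 0.0000 [wait]  node(6,6) S=123.0268 payoff=0.0000 vs cont=0.0000 → 0.0000 [wait]  ⇒ S*(6)=48.8196
t_5: node(5,0) S=34.5197 payoff=30.5603 vs cont=29.5693 → 30.5603 [stop]  node(5,1) S=43.4929 payoff=21.5871 vs cont=20.5961 → 21.5871 [stop]  node(5,2) S=54.7987 payoff=10.2813 vs cont=10.3334 → 10.3334 [wait]  node(5,3) S=69.0433 payoff=0.0000 vs cont=2.9121 → 2.9121 [wait]  node(5,4) S=86.9907 payoff=0.0000 vs cont=0.3364 → 0.3364 [wait]  node(5,5) S=109.6034 payoff=0.0000 vs cont=0.0000 → 0.0000 [wait]  ⇒ S*(5)=43.4929
t_4: node(4,0) S=38.7474 payoff=26.3326 vs cont=25.3416 → 26.3326 [stop]  node(4,1) S=48.8196 payoff=16.2604 vs cont=15.2970 → 16.2604 [stop]  node(4,2) S=61.5100 payoff=3.5700 vs cont=6.2448 → 6.2448 [wait]  node(4,3) S=77.4992 payoff=0.0000 vs cont=1.5033 → 1.5033 [wait]  node(4,4) S=97.6447 payoff=0.0000 vs cont=0.1531 → 0.1531 [wait]  ⇒ S*(4)=48.8196
t_3: node(3,0) S=43.4929 payoff=21.5871 vs cont=20.5961 → 21.5871 [stop]  node(3,1) S=54.7987 payoff=10.2813 vs cont=10.7073 → 10.7073 [wait]  node(3,2) S=69.0433 payoff=0.0000 vs cont=3.6381 → 3.6381 [wait]  node(3,3) S=86.9907 payoff=0.0000 vs cont=0.7652 → 0.7652 [wait]  ⇒ S*(3)=43.4929
t_2: node(2,0) S=48.8196 payoff=16.2604 vs cont=15.4951 → 16.2604 [stop]  node(2,1) S=61.5100 payoff=3.5700 vs cont=6.7995 → 6.7995 [wait]  node(2,2) S=77.4992 payoff=0.0000 vs cont=2.0608 → 2.0608 [wait]  ⇒ S*(2)=48.8196
t_1: node(1,0) S=54.7987 payoff=10.2813 vs cont=11.0011 → 11.0011 [wait]  node(1,1) S=69.0433 payoff=0.0000 vs cont=4.1858 → 4.1858 [wait]  ⇒ S*(1)=-
t_0: node(0,0) S=61.5100 payoff=3.5700 vs cont=7.2233 → 7.2233 [wait]  ⇒ S*(0)=-

price = 7.2233
boundary = - - 48.8196 43.4929 48.8196 43.4929 48.8196 54.7987
tree:
7.2233
11.0011 4.1858
16.2604 6.7995 2.0608
21.5871 10.7073 3.6381 0.7652
26.3326 16.2604 6.2448 1.5033 0.1531
30.5603 21.5871 10.3334 2.9121 0.3364 0.0000
34.3267 26.3326 16.2604 5.5390 0.7392 0.0000 0.0000
37.6822 30.5603 21.5871 10.2813 1.6245 0.0000 0.0000 0.0000
40.6716 34.3267 26.3326 16.2604 3.5700 0.0000 0.0000 0.0000 0.0000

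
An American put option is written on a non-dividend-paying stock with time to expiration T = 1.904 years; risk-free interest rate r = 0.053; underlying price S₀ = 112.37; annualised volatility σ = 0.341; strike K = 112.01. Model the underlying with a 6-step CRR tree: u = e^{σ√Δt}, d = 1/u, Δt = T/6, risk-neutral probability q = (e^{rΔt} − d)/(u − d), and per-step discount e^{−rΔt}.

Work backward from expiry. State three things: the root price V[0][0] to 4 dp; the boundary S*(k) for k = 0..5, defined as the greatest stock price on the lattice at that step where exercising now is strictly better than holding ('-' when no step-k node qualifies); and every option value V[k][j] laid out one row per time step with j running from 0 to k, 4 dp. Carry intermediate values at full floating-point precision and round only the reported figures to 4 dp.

params: Δt=0.31733 u=1.21178 d=0.82523 q=0.49600 e^(-rΔt)=0.98332
t_6 payoffs: 76.5205 59.8965 35.4855 0.0000 0.0000 0.0000 0.0000
t_5: node(5,0) S=43.0056 payoff=69.0044 vs cont=67.1363 → 69.0044 [stop]  node(5,1) S=63.1503 payoff=48.8597 vs cont=46.9916 → 48.8597 [stop]  node(5,2) S=92.7311 payoff=19.2789 vs cont=17.5864 → 19.2789 [stop]  node(5,3) S=136.1681 payoff=0.0000 vs cont=0.0000 → 0.0000 [wait]  node(5,4) S=199.9519 payoff=0.0000 vs cont=0.0000 → 0.0000 [wait]  node(5,5) S=293.6133 payoff=0.0000 vs cont=0.0000 → 0.0000 [wait]  ⇒ S*(5)=92.7311
t_4: node(4,0) S=52.1135 payoff=59.8965 vs cont=58.0284 → 59.8965 [stop]  node(4,1) S=76.5245 payoff=35.4855 vs cont=33.6174 → 35.4855 [stop]  node(4,2) S=112.3700 payoff=0.0000 vs cont=9.5545 → 9.5545 [wait]  node(4,3) S=165.0063 payoff=0.0000 vs cont=0.0000 → 0.0000 [wait]  node(4,4) S=242.2984 payoff=0.0000 vs cont=0.0000 → 0.0000 [wait]  ⇒ S*(4)=76.5245
t_3: node(3,0) S=63.1503 payoff=48.8597 vs cont=46.9916 → 48.8597 [stop]  node(3,1) S=92.7311 payoff=19.2789 vs cont=22.2464 → 22.2464 [wait]  node(3,2) S=136.1681 payoff=0.0000 vs cont=4.7351 → 4.7351 [wait]  node(3,3) S=199.9519 payoff=0.0000 vs cont=0.0000 → 0.0000 [wait]  ⇒ S*(3)=63.1503
t_2: node(2,0) S=76.5245 payoff=35.4855 vs cont=35.0648 → 35.4855 [stop]  node(2,1) S=112.3700 payoff=0.0000 vs cont=13.3346 → 13.3346 [wait]  node(2,2) S=165.0063 payoff=0.0000 vs cont=2.3467 → 2.3467 [wait]  ⇒ S*(2)=76.5245
t_1: node(1,0) S=92.7311 payoff=19.2789 vs cont=24.0901 → 24.0901 [wait]  node(1,1) S=136.1681 payoff=0.0000 vs cont=7.7531 → 7.7531 [wait]  ⇒ S*(1)=-
t_0: node(0,0) S=112.3700 payoff=0.0000 vs cont=15.7203 → 15.7203 [wait]  ⇒ S*(0)=-

price = 15.7203
boundary = - - 76.5245 63.1503 76.5245 92.7311
tree:
15.7203
24.0901 7.7531
35.4855 13.3346 2.3467
48.8597 22.2464 4.7351 0.0000
59.8965 35.4855 9.5545 0.0000 0.0000
69.0044 48.8597 19.2789 0.0000 0.0000 0.0000
76.5205 59.8965 35.4855 0.0000 0.0000 0.0000 0.0000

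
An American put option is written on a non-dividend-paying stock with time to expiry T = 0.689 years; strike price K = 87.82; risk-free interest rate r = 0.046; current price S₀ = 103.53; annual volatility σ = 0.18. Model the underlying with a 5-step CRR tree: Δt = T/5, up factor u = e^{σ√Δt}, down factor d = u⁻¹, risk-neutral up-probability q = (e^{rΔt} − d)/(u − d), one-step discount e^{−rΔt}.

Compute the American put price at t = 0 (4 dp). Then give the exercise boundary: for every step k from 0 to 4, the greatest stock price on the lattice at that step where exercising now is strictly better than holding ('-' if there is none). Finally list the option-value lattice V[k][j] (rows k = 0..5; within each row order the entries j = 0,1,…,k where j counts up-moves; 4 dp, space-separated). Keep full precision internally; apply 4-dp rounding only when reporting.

Δt=0.13780  u=1.06910  d=0.93536  q=0.53085  discount=0.99368
step 5 (expiry): payoffs max(K−S,0) = 13.6938 3.0954 0.0000 0.0000 0.0000 0.0000
step 4: (k=4,j=0): S=79.2484, (K−S)⁺=8.5716, hold=8.0167 ⇒ V=8.5716 exercise | (k=4,j=1): S=90.5792, (K−S)⁺=0.0000, hold=1.4430 ⇒ V=1.4430 continue | (k=4,j=2): S=103.5300, (K−S)⁺=0.0000, hold=0.0000 ⇒ V=0.0000 continue | (k=4,j=3): S=118.3325, (K−S)⁺=0.0000, hold=0.0000 ⇒ V=0.0000 continue | (k=4,j=4): S=135.2515, (K−S)⁺=0.0000, hold=0.0000 ⇒ V=0.0000 continue  boundary S*=79.2484
step 3: (k=3,j=0): S=84.7246, (K−S)⁺=3.0954, hold=4.7572 ⇒ V=4.7572 continue | (k=3,j=1): S=96.8383, (K−S)⁺=0.0000, hold=0.6727 ⇒ V=0.6727 continue | (k=3,j=2): S=110.6841, (K−S)⁺=0.0000, hold=0.0000 ⇒ V=0.0000 continue | (k=3,j=3): S=126.5095, (K−S)⁺=0.0000, hold=0.0000 ⇒ V=0.0000 continue  boundary S*=-
step 2: (k=2,j=0): S=90.5792, (K−S)⁺=0.0000, hold=2.5726 ⇒ V=2.5726 continue | (k=2,j=1): S=103.5300, (K−S)⁺=0.0000, hold=0.3136 ⇒ V=0.3136 continue | (k=2,j=2): S=118.3325, (K−S)⁺=0.0000, hold=0.0000 ⇒ V=0.0000 continue  boundary S*=-
step 1: (k=1,j=0): S=96.8383, (K−S)⁺=0.0000, hold=1.3647 ⇒ V=1.3647 continue | (k=1,j=1): S=110.6841, (K−S)⁺=0.0000, hold=0.1462 ⇒ V=0.1462 continue  boundary S*=-
step 0: (k=0,j=0): S=103.5300, (K−S)⁺=0.0000, hold=0.7133 ⇒ V=0.7133 continue  boundary S*=-

price = 0.7133
boundary = - - - - 79.2484
tree:
0.7133
1.3647 0.1462
2.5726 0.3136 0.0000
4.7572 0.6727 0.0000 0.0000
8.5716 1.4430 0.0000 0.0000 0.0000
13.6938 3.0954 0.0000 0.0000 0.0000 0.0000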